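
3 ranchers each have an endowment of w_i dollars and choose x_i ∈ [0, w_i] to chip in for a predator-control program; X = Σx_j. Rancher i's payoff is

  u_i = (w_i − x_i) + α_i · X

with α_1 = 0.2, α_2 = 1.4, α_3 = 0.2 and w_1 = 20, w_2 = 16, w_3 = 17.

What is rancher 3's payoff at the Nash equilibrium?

∂u_i/∂x_i = α_i − 1, so rancher i contributes w_i if α_i > 1, else 0.
α_i > 1 for i ∈ {2}; NE contributions (0, 16, 0), X = 16.
u_3 = (17 − 0) + 0.2·16 = 20.2.

20.2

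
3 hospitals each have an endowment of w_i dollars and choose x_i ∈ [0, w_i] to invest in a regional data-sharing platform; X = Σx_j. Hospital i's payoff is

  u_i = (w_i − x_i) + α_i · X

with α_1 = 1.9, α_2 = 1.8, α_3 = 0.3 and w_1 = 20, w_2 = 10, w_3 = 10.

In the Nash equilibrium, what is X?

30

∂u_i/∂x_i = α_i − 1, so hospital i contributes w_i if α_i > 1, else 0.
α_i > 1 for i ∈ {1, 2}; NE contributions (20, 10, 0), X = 30.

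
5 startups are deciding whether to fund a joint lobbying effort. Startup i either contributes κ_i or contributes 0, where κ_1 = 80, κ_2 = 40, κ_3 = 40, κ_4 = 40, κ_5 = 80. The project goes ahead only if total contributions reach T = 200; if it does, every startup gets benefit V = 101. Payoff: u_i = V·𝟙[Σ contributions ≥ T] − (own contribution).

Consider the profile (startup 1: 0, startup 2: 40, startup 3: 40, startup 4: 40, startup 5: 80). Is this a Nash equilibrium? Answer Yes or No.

Yes

Total = 200 ≥ 200: provided.
Startup 1 (pledges 0, payoff 101): pledging 80 → total 280, payoff 21. No gain.
Startup 2 (pledges 40, payoff 61): dropping to 0 → total 160, payoff 0. No gain.
Startup 3 (pledges 40, payoff 61): dropping to 0 → total 160, payoff 0. No gain.
Startup 4 (pledges 40, payoff 61): dropping to 0 → total 160, payoff 0. No gain.
Startup 5 (pledges 80, payoff 21): dropping to 0 → total 120, payoff 0. No gain.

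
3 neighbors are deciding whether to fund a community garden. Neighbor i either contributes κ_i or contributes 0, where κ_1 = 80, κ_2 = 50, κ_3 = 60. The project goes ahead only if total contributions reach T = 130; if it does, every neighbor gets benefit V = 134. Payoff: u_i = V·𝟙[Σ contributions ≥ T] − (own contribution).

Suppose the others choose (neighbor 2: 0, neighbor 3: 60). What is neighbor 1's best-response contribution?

Others' total = 60. Contributing 80 brings total to 140 ≥ 130: gain V − κ_1 = 54.
Best response: 80.

80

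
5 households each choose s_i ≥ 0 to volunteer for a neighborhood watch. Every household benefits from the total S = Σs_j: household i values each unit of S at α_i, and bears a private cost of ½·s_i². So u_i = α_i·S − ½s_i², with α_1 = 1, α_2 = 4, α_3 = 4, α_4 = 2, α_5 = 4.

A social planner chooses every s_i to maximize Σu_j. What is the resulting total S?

75

Planner FOC: ∂(Σu_j)/∂s_i = (Σα_j) − s_i = 0, so s_i^SO = Σα_j = 15 for every i; S^SO = 75.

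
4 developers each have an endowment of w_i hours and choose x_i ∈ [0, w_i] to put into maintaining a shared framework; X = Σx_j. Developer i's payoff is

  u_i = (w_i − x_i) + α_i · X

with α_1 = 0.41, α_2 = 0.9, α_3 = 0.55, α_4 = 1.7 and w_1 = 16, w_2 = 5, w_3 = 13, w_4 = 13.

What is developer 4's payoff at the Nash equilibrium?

∂u_i/∂x_i = α_i − 1, so developer i contributes w_i if α_i > 1, else 0.
α_i > 1 for i ∈ {4}; NE contributions (0, 0, 0, 13), X = 13.
u_4 = (13 − 13) + 1.7·13 = 22.1.

22.1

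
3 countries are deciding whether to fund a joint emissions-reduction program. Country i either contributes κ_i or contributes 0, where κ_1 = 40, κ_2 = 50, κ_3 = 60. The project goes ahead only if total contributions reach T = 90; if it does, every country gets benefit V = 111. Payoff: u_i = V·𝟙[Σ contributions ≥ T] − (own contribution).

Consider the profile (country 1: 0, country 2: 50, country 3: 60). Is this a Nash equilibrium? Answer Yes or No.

Total = 110 ≥ 90: provided.
Country 1 (pledges 0, payoff 111): pledging 40 → total 150, payoff 71. No gain.
Country 2 (pledges 50, payoff 61): dropping to 0 → total 60, payoff 0. No gain.
Country 3 (pledges 60, payoff 51): dropping to 0 → total 50, payoff 0. No gain.

Yes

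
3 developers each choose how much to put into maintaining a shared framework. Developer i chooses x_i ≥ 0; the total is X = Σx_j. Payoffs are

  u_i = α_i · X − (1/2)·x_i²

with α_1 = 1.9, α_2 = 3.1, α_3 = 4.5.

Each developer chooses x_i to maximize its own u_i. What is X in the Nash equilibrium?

9.5

Developer i's FOC: ∂u_i/∂x_i = α_i − x_i = 0, so x_i* = α_i.
NE contributions = (1.9, 3.1, 4.5); X = 9.5.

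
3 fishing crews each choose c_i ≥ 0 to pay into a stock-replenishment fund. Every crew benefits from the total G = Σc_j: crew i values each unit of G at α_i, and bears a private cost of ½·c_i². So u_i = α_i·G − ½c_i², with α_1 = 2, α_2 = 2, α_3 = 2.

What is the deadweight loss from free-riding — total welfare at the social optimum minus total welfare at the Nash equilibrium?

24

Crew i's FOC: ∂u_i/∂c_i = α_i − c_i = 0, so c_i* = α_i.
NE contributions = (2, 2, 2); G = 6.
W^NE = (Σα)·G − ½Σα_i² = 6² − ½·12 = 30.
Planner sets c_i = Σα_j = 6 for every i, so G^SO = 3·6 = 18.
W^SO = (Σα)·G^SO − ½·3·(Σα)² = (3/2)·6² = 54.
Deadweight loss = W^SO − W^NE = 24.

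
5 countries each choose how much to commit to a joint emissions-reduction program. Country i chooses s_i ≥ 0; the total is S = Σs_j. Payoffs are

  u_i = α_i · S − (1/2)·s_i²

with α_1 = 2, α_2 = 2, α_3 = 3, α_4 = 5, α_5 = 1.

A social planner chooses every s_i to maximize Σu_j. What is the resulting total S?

Planner FOC: ∂(Σu_j)/∂s_i = (Σα_j) − s_i = 0, so s_i^SO = Σα_j = 13 for every i; S^SO = 65.

65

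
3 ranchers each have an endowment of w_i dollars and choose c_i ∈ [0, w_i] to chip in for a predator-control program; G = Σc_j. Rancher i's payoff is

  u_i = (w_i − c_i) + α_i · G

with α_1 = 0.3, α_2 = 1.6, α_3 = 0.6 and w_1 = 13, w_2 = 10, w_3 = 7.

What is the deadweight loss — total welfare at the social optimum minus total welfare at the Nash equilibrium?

30

∂u_i/∂c_i = α_i − 1, so rancher i contributes w_i if α_i > 1, else 0.
α_i > 1 for i ∈ {2}; NE contributions (0, 10, 0), G = 10.
W^NE = Σw_i − G^NE + (Σα_i)·G^NE = 30 + 1.5·10 = 45.
Planner: ∂(Σu_j)/∂c_i = Σα_j − 1 = 1.5 > 0, so everyone contributes w_i; G^SO = 30, W^SO = 30 + 1.5·30 = 75.
Deadweight loss = 30.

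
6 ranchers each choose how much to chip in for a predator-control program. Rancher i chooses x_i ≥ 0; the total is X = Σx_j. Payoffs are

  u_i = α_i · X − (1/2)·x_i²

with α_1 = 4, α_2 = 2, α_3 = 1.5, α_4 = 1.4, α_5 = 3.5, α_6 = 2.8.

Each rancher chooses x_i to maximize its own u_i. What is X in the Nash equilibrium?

Rancher i's FOC: ∂u_i/∂x_i = α_i − x_i = 0, so x_i* = α_i.
NE contributions = (4, 2, 1.5, 1.4, 3.5, 2.8); X = 15.2.

15.2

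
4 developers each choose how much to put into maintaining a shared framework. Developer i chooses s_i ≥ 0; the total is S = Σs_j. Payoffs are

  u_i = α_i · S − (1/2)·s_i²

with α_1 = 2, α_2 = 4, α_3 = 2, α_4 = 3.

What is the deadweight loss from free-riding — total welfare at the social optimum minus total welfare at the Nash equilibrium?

Developer i's FOC: ∂u_i/∂s_i = α_i − s_i = 0, so s_i* = α_i.
NE contributions = (2, 4, 2, 3); S = 11.
W^NE = (Σα)·S − ½Σα_i² = 11² − ½·33 = 104.5.
Planner sets s_i = Σα_j = 11 for every i, so S^SO = 4·11 = 44.
W^SO = (Σα)·S^SO − ½·4·(Σα)² = (4/2)·11² = 242.
Deadweight loss = W^SO − W^NE = 137.5.

137.5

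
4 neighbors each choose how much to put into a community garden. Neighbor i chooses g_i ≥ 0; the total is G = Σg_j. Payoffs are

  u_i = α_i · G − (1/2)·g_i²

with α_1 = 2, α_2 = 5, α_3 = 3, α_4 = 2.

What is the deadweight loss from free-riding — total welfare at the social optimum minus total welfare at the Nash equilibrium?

Neighbor i's FOC: ∂u_i/∂g_i = α_i − g_i = 0, so g_i* = α_i.
NE contributions = (2, 5, 3, 2); G = 12.
W^NE = (Σα)·G − ½Σα_i² = 12² − ½·42 = 123.
Planner sets g_i = Σα_j = 12 for every i, so G^SO = 4·12 = 48.
W^SO = (Σα)·G^SO − ½·4·(Σα)² = (4/2)·12² = 288.
Deadweight loss = W^SO − W^NE = 165.

165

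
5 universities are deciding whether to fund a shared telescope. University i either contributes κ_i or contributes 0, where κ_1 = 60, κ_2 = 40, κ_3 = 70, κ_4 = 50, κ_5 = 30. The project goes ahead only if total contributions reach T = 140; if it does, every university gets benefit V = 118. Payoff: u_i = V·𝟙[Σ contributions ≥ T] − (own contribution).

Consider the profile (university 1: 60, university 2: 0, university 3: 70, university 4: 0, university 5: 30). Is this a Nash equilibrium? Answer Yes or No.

Yes

Total = 160 ≥ 140: provided.
University 1 (pledges 60, payoff 58): dropping to 0 → total 100, payoff 0. No gain.
University 2 (pledges 0, payoff 118): pledging 40 → total 200, payoff 78. No gain.
University 3 (pledges 70, payoff 48): dropping to 0 → total 90, payoff 0. No gain.
University 4 (pledges 0, payoff 118): pledging 50 → total 210, payoff 68. No gain.
University 5 (pledges 30, payoff 88): dropping to 0 → total 130, payoff 0. No gain.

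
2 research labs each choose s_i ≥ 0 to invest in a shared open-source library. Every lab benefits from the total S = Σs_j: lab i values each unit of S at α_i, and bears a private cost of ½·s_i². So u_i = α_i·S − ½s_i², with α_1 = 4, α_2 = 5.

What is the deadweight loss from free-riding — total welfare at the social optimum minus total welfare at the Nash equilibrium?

20.5

Lab i's FOC: ∂u_i/∂s_i = α_i − s_i = 0, so s_i* = α_i.
NE contributions = (4, 5); S = 9.
W^NE = (Σα)·S − ½Σα_i² = 9² − ½·41 = 60.5.
Planner sets s_i = Σα_j = 9 for every i, so S^SO = 2·9 = 18.
W^SO = (Σα)·S^SO − ½·2·(Σα)² = (2/2)·9² = 81.
Deadweight loss = W^SO − W^NE = 20.5.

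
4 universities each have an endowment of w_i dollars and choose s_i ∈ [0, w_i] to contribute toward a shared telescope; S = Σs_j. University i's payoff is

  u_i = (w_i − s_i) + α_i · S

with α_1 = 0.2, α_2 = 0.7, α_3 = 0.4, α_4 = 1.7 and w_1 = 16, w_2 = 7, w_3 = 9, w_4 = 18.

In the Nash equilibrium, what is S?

∂u_i/∂s_i = α_i − 1, so university i contributes w_i if α_i > 1, else 0.
α_i > 1 for i ∈ {4}; NE contributions (0, 0, 0, 18), S = 18.

18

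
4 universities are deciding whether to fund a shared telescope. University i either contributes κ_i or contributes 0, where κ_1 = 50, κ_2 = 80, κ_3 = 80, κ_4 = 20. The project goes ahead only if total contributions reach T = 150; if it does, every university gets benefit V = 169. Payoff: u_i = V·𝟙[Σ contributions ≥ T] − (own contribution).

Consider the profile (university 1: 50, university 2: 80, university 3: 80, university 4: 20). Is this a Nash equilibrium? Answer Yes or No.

Total = 230 ≥ 150: provided.
University 1 (pledges 50, payoff 119): dropping to 0 → total 180, payoff 169. Profitable deviation.

No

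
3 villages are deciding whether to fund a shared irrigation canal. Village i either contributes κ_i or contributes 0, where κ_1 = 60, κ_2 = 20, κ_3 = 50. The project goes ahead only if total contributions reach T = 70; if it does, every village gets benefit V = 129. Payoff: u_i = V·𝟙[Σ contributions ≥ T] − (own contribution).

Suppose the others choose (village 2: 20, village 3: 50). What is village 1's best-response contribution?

Others' total = 70 ≥ 70; contributing adds cost 60 for no extra benefit.
Best response: 0.

0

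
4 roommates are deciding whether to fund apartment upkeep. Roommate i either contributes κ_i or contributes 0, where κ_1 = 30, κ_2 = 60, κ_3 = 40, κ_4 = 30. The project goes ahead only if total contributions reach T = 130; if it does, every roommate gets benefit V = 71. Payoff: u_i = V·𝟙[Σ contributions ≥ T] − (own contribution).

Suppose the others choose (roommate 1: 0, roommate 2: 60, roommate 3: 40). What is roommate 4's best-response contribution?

Others' total = 100. Contributing 30 brings total to 130 ≥ 130: gain V − κ_4 = 41.
Best response: 30.

30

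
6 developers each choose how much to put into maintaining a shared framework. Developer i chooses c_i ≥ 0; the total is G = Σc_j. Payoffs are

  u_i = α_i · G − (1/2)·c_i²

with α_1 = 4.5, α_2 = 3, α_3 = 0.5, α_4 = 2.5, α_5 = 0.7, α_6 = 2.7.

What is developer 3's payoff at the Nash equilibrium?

Developer i's FOC: ∂u_i/∂c_i = α_i − c_i = 0, so c_i* = α_i.
NE contributions = (4.5, 3, 0.5, 2.5, 0.7, 2.7); G = 13.9.
u_3 = α_3·G − ½·(c_3)² = 0.5·13.9 − ½·0.5² = 6.825.

6.825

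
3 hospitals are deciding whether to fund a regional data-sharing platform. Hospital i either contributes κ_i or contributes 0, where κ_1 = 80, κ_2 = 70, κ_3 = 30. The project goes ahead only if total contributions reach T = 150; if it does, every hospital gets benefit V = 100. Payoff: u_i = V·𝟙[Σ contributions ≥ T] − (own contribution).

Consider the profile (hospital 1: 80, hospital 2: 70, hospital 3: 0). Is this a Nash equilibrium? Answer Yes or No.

Total = 150 ≥ 150: provided.
Hospital 1 (pledges 80, payoff 20): dropping to 0 → total 70, payoff 0. No gain.
Hospital 2 (pledges 70, payoff 30): dropping to 0 → total 80, payoff 0. No gain.
Hospital 3 (pledges 0, payoff 100): pledging 30 → total 180, payoff 70. No gain.

Yes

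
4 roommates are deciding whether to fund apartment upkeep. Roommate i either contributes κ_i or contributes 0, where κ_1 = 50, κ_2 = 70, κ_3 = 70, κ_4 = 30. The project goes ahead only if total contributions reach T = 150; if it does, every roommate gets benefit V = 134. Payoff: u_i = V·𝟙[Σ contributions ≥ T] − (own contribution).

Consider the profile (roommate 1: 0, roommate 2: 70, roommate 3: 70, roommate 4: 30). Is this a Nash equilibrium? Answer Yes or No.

Total = 170 ≥ 150: provided.
Roommate 1 (pledges 0, payoff 134): pledging 50 → total 220, payoff 84. No gain.
Roommate 2 (pledges 70, payoff 64): dropping to 0 → total 100, payoff 0. No gain.
Roommate 3 (pledges 70, payoff 64): dropping to 0 → total 100, payoff 0. No gain.
Roommate 4 (pledges 30, payoff 104): dropping to 0 → total 140, payoff 0. No gain.

Yes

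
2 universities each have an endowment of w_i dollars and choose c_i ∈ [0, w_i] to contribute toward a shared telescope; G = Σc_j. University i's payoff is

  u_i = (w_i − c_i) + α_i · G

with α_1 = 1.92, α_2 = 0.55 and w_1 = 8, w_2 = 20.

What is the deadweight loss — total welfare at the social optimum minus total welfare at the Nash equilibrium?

∂u_i/∂c_i = α_i − 1, so university i contributes w_i if α_i > 1, else 0.
α_i > 1 for i ∈ {1}; NE contributions (8, 0), G = 8.
W^NE = Σw_i − G^NE + (Σα_i)·G^NE = 28 + 1.47·8 = 39.76.
Planner: ∂(Σu_j)/∂c_i = Σα_j − 1 = 1.47 > 0, so everyone contributes w_i; G^SO = 28, W^SO = 28 + 1.47·28 = 69.16.
Deadweight loss = 29.4.

29.4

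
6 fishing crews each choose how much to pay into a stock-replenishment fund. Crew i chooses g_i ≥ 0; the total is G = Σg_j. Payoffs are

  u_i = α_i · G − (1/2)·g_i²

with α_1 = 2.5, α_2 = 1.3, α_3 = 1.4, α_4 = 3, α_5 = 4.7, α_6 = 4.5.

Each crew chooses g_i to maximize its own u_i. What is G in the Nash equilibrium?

17.4

Crew i's FOC: ∂u_i/∂g_i = α_i − g_i = 0, so g_i* = α_i.
NE contributions = (2.5, 1.3, 1.4, 3, 4.7, 4.5); G = 17.4.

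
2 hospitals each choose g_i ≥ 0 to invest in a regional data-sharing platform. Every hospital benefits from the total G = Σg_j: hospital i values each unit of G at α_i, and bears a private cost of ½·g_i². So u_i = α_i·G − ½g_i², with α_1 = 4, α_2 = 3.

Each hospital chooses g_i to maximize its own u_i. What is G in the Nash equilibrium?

Hospital i's FOC: ∂u_i/∂g_i = α_i − g_i = 0, so g_i* = α_i.
NE contributions = (4, 3); G = 7.

7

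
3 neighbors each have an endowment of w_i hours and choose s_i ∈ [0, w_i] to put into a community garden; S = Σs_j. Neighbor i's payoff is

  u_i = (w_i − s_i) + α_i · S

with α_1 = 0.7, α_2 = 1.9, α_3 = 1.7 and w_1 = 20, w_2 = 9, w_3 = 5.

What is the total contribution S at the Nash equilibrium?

14

∂u_i/∂s_i = α_i − 1, so neighbor i contributes w_i if α_i > 1, else 0.
α_i > 1 for i ∈ {2, 3}; NE contributions (0, 9, 5), S = 14.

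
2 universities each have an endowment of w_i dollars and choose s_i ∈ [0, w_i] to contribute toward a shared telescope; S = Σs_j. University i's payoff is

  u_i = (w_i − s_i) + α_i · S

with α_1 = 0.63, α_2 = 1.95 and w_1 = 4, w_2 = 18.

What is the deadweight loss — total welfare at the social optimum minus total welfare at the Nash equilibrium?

6.32

∂u_i/∂s_i = α_i − 1, so university i contributes w_i if α_i > 1, else 0.
α_i > 1 for i ∈ {2}; NE contributions (0, 18), S = 18.
W^NE = Σw_i − S^NE + (Σα_i)·S^NE = 22 + 1.58·18 = 50.44.
Planner: ∂(Σu_j)/∂s_i = Σα_j − 1 = 1.58 > 0, so everyone contributes w_i; S^SO = 22, W^SO = 22 + 1.58·22 = 56.76.
Deadweight loss = 6.32.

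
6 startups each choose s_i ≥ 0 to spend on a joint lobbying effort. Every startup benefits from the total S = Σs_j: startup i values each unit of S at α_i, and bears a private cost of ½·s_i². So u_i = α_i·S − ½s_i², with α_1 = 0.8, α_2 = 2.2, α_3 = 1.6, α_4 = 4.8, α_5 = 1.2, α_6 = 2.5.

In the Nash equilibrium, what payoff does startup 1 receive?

10.16

Startup i's FOC: ∂u_i/∂s_i = α_i − s_i = 0, so s_i* = α_i.
NE contributions = (0.8, 2.2, 1.6, 4.8, 1.2, 2.5); S = 13.1.
u_1 = α_1·S − ½·(s_1)² = 0.8·13.1 − ½·0.8² = 10.16.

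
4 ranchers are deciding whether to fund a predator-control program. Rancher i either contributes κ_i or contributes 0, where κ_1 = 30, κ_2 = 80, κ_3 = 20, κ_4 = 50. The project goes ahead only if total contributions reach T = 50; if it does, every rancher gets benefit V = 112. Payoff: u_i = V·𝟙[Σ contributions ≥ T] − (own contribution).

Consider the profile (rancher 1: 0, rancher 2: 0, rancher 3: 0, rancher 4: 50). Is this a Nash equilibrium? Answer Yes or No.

Total = 50 ≥ 50: provided.
Rancher 1 (pledges 0, payoff 112): pledging 30 → total 80, payoff 82. No gain.
Rancher 2 (pledges 0, payoff 112): pledging 80 → total 130, payoff 32. No gain.
Rancher 3 (pledges 0, payoff 112): pledging 20 → total 70, payoff 92. No gain.
Rancher 4 (pledges 50, payoff 62): dropping to 0 → total 0, payoff 0. No gain.

Yes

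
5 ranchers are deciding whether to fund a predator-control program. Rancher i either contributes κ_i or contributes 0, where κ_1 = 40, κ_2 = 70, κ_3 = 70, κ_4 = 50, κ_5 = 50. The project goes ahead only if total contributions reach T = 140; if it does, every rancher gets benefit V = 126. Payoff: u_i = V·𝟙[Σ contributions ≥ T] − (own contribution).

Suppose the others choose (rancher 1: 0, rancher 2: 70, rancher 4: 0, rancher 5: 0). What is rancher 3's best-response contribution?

Others' total = 70. Contributing 70 brings total to 140 ≥ 140: gain V − κ_3 = 56.
Best response: 70.

70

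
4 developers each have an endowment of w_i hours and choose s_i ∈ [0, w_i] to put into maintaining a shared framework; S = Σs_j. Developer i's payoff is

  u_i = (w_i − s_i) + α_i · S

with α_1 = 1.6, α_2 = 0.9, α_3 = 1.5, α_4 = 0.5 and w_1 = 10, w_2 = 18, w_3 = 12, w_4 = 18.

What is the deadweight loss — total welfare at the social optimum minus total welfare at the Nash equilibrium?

126

∂u_i/∂s_i = α_i − 1, so developer i contributes w_i if α_i > 1, else 0.
α_i > 1 for i ∈ {1, 3}; NE contributions (10, 0, 12, 0), S = 22.
W^NE = Σw_i − S^NE + (Σα_i)·S^NE = 58 + 3.5·22 = 135.
Planner: ∂(Σu_j)/∂s_i = Σα_j − 1 = 3.5 > 0, so everyone contributes w_i; S^SO = 58, W^SO = 58 + 3.5·58 = 261.
Deadweight loss = 126.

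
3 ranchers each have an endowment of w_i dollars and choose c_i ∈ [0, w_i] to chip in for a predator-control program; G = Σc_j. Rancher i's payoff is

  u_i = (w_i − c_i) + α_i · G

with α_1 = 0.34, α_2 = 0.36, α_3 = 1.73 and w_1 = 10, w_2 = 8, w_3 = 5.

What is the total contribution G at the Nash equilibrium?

∂u_i/∂c_i = α_i − 1, so rancher i contributes w_i if α_i > 1, else 0.
α_i > 1 for i ∈ {3}; NE contributions (0, 0, 5), G = 5.

5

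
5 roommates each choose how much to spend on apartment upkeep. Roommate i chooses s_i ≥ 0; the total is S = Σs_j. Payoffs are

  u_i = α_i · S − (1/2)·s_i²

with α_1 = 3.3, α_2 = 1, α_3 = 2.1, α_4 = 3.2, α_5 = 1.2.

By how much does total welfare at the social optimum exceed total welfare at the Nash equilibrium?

Roommate i's FOC: ∂u_i/∂s_i = α_i − s_i = 0, so s_i* = α_i.
NE contributions = (3.3, 1, 2.1, 3.2, 1.2); S = 10.8.
W^NE = (Σα)·S − ½Σα_i² = 10.8² − ½·27.98 = 102.65.
Planner sets s_i = Σα_j = 10.8 for every i, so S^SO = 5·10.8 = 54.
W^SO = (Σα)·S^SO − ½·5·(Σα)² = (5/2)·10.8² = 291.6.
Deadweight loss = W^SO − W^NE = 188.95.

188.95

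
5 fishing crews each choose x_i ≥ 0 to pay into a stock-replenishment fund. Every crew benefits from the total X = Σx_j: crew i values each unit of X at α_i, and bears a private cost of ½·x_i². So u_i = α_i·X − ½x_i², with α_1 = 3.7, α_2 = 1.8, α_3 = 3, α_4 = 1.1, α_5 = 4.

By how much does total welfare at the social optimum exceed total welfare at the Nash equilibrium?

Crew i's FOC: ∂u_i/∂x_i = α_i − x_i = 0, so x_i* = α_i.
NE contributions = (3.7, 1.8, 3, 1.1, 4); X = 13.6.
W^NE = (Σα)·X − ½Σα_i² = 13.6² − ½·43.14 = 163.39.
Planner sets x_i = Σα_j = 13.6 for every i, so X^SO = 5·13.6 = 68.
W^SO = (Σα)·X^SO − ½·5·(Σα)² = (5/2)·13.6² = 462.4.
Deadweight loss = W^SO − W^NE = 299.01.

299.01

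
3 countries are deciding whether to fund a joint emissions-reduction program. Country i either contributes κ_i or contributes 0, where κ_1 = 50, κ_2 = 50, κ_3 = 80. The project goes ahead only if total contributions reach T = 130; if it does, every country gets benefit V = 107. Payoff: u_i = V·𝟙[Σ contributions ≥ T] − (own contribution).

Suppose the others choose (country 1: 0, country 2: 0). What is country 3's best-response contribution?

0

Others' total = 0. Even contributing 80 gives 80 < 130: no benefit either way.
Best response: 0.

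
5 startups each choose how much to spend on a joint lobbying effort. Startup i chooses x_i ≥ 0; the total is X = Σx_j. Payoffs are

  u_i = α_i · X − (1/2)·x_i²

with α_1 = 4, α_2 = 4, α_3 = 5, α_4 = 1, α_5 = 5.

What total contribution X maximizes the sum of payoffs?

95

Planner FOC: ∂(Σu_j)/∂x_i = (Σα_j) − x_i = 0, so x_i^SO = Σα_j = 19 for every i; X^SO = 95.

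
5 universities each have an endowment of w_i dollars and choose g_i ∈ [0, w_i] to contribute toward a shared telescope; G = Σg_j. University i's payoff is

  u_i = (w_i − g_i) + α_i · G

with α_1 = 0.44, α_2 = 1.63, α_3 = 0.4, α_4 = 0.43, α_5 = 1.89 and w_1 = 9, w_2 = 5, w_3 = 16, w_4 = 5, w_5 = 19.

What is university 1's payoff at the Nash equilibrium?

∂u_i/∂g_i = α_i − 1, so university i contributes w_i if α_i > 1, else 0.
α_i > 1 for i ∈ {2, 5}; NE contributions (0, 5, 0, 0, 19), G = 24.
u_1 = (9 − 0) + 0.44·24 = 19.56.

19.56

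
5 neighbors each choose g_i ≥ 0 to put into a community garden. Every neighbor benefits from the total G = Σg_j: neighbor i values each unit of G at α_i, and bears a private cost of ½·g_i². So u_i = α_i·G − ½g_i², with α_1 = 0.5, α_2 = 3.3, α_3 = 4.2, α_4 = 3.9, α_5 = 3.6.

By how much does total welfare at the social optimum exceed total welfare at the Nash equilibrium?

388.85

Neighbor i's FOC: ∂u_i/∂g_i = α_i − g_i = 0, so g_i* = α_i.
NE contributions = (0.5, 3.3, 4.2, 3.9, 3.6); G = 15.5.
W^NE = (Σα)·G − ½Σα_i² = 15.5² − ½·56.95 = 211.775.
Planner sets g_i = Σα_j = 15.5 for every i, so G^SO = 5·15.5 = 77.5.
W^SO = (Σα)·G^SO − ½·5·(Σα)² = (5/2)·15.5² = 600.625.
Deadweight loss = W^SO − W^NE = 388.85.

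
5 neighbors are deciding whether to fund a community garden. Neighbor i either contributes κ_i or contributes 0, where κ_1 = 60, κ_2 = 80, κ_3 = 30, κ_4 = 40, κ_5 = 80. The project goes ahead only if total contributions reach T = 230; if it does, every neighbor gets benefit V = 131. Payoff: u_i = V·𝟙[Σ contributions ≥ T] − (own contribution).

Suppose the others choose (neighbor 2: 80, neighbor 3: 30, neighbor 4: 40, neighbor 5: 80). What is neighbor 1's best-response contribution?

0

Others' total = 230 ≥ 230; contributing adds cost 60 for no extra benefit.
Best response: 0.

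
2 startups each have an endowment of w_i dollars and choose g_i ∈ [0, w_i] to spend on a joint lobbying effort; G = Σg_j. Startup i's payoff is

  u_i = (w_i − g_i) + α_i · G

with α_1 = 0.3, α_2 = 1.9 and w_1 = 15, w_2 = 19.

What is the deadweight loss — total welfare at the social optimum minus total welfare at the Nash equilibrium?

∂u_i/∂g_i = α_i − 1, so startup i contributes w_i if α_i > 1, else 0.
α_i > 1 for i ∈ {2}; NE contributions (0, 19), G = 19.
W^NE = Σw_i − G^NE + (Σα_i)·G^NE = 34 + 1.2·19 = 56.8.
Planner: ∂(Σu_j)/∂g_i = Σα_j − 1 = 1.2 > 0, so everyone contributes w_i; G^SO = 34, W^SO = 34 + 1.2·34 = 74.8.
Deadweight loss = 18.

18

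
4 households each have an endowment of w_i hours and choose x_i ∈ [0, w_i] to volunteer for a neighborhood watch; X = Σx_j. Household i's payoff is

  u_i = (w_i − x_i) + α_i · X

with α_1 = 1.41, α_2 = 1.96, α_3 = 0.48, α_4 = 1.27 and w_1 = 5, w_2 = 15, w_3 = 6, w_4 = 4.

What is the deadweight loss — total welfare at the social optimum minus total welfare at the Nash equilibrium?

24.72

∂u_i/∂x_i = α_i − 1, so household i contributes w_i if α_i > 1, else 0.
α_i > 1 for i ∈ {1, 2, 4}; NE contributions (5, 15, 0, 4), X = 24.
W^NE = Σw_i − X^NE + (Σα_i)·X^NE = 30 + 4.12·24 = 128.88.
Planner: ∂(Σu_j)/∂x_i = Σα_j − 1 = 4.12 > 0, so everyone contributes w_i; X^SO = 30, W^SO = 30 + 4.12·30 = 153.6.
Deadweight loss = 24.72.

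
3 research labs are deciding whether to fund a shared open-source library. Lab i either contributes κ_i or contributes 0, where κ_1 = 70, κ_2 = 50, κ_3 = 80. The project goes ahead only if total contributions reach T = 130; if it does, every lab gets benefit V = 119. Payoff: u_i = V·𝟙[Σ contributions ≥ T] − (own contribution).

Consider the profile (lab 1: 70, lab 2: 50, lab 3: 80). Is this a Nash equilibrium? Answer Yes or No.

No

Total = 200 ≥ 130: provided.
Lab 1 (pledges 70, payoff 49): dropping to 0 → total 130, payoff 119. Profitable deviation.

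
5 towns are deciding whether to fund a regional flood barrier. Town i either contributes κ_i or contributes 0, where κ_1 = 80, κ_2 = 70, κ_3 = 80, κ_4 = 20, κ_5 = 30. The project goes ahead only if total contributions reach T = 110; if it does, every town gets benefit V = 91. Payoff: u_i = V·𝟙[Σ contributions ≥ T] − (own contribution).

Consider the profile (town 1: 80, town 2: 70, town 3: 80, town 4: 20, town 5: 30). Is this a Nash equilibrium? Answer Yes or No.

No

Total = 280 ≥ 110: provided.
Town 1 (pledges 80, payoff 11): dropping to 0 → total 200, payoff 91. Profitable deviation.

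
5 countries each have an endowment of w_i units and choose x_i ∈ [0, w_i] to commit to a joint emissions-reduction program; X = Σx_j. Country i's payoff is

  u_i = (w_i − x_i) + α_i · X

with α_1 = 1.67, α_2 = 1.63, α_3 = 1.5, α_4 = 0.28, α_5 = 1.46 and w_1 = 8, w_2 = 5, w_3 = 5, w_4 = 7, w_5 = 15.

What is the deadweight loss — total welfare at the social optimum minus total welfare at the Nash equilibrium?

∂u_i/∂x_i = α_i − 1, so country i contributes w_i if α_i > 1, else 0.
α_i > 1 for i ∈ {1, 2, 3, 5}; NE contributions (8, 5, 5, 0, 15), X = 33.
W^NE = Σw_i − X^NE + (Σα_i)·X^NE = 40 + 5.54·33 = 222.82.
Planner: ∂(Σu_j)/∂x_i = Σα_j − 1 = 5.54 > 0, so everyone contributes w_i; X^SO = 40, W^SO = 40 + 5.54·40 = 261.6.
Deadweight loss = 38.78.

38.78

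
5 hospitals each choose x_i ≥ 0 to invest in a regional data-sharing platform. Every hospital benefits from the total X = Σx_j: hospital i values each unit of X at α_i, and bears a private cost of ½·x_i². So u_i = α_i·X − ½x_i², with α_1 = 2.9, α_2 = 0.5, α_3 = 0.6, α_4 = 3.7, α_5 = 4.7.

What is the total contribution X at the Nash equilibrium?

12.4

Hospital i's FOC: ∂u_i/∂x_i = α_i − x_i = 0, so x_i* = α_i.
NE contributions = (2.9, 0.5, 0.6, 3.7, 4.7); X = 12.4.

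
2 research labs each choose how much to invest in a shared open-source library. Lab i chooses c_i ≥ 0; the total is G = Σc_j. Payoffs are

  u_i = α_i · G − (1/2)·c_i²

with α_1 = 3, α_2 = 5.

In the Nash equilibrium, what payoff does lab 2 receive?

27.5

Lab i's FOC: ∂u_i/∂c_i = α_i − c_i = 0, so c_i* = α_i.
NE contributions = (3, 5); G = 8.
u_2 = α_2·G − ½·(c_2)² = 5·8 − ½·5² = 27.5.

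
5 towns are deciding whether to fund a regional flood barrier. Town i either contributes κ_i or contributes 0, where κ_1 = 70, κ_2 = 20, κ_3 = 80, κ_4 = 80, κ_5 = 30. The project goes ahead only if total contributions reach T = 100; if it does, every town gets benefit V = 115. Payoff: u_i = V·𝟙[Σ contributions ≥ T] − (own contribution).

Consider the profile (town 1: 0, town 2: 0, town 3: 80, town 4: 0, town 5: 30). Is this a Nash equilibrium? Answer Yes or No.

Yes

Total = 110 ≥ 100: provided.
Town 1 (pledges 0, payoff 115): pledging 70 → total 180, payoff 45. No gain.
Town 2 (pledges 0, payoff 115): pledging 20 → total 130, payoff 95. No gain.
Town 3 (pledges 80, payoff 35): dropping to 0 → total 30, payoff 0. No gain.
Town 4 (pledges 0, payoff 115): pledging 80 → total 190, payoff 35. No gain.
Town 5 (pledges 30, payoff 85): dropping to 0 → total 80, payoff 0. No gain.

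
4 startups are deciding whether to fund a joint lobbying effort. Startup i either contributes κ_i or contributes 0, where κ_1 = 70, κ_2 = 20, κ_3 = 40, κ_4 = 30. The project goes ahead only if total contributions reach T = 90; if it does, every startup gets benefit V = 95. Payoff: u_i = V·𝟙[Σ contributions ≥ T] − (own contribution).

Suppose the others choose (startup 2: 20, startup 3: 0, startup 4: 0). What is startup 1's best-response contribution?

Others' total = 20. Contributing 70 brings total to 90 ≥ 90: gain V − κ_1 = 25.
Best response: 70.

70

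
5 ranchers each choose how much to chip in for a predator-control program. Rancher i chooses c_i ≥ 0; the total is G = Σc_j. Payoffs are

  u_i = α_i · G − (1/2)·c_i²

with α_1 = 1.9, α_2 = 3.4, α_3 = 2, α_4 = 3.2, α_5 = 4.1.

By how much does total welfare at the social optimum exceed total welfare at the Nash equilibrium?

342.85

Rancher i's FOC: ∂u_i/∂c_i = α_i − c_i = 0, so c_i* = α_i.
NE contributions = (1.9, 3.4, 2, 3.2, 4.1); G = 14.6.
W^NE = (Σα)·G − ½Σα_i² = 14.6² − ½·46.22 = 190.05.
Planner sets c_i = Σα_j = 14.6 for every i, so G^SO = 5·14.6 = 73.
W^SO = (Σα)·G^SO − ½·5·(Σα)² = (5/2)·14.6² = 532.9.
Deadweight loss = W^SO − W^NE = 342.85.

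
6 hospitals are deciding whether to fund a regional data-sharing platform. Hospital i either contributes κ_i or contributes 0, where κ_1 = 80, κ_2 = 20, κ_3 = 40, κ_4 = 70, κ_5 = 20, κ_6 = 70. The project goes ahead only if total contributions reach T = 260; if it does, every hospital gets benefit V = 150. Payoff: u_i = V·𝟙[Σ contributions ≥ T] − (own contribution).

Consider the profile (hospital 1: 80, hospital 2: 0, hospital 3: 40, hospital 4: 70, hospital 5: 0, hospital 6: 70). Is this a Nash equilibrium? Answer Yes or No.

Total = 260 ≥ 260: provided.
Hospital 1 (pledges 80, payoff 70): dropping to 0 → total 180, payoff 0. No gain.
Hospital 2 (pledges 0, payoff 150): pledging 20 → total 280, payoff 130. No gain.
Hospital 3 (pledges 40, payoff 110): dropping to 0 → total 220, payoff 0. No gain.
Hospital 4 (pledges 70, payoff 80): dropping to 0 → total 190, payoff 0. No gain.
Hospital 5 (pledges 0, payoff 150): pledging 20 → total 280, payoff 130. No gain.
Hospital 6 (pledges 70, payoff 80): dropping to 0 → total 190, payoff 0. No gain.

Yes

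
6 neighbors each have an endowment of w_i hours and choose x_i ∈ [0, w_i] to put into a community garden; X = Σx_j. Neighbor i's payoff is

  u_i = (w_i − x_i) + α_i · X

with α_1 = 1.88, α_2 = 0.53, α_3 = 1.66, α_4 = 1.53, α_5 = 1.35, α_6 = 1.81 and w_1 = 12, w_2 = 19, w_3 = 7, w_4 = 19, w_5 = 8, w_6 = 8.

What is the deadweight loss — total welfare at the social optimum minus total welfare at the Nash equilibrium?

147.44

∂u_i/∂x_i = α_i − 1, so neighbor i contributes w_i if α_i > 1, else 0.
α_i > 1 for i ∈ {1, 3, 4, 5, 6}; NE contributions (12, 0, 7, 19, 8, 8), X = 54.
W^NE = Σw_i − X^NE + (Σα_i)·X^NE = 73 + 7.76·54 = 492.04.
Planner: ∂(Σu_j)/∂x_i = Σα_j − 1 = 7.76 > 0, so everyone contributes w_i; X^SO = 73, W^SO = 73 + 7.76·73 = 639.48.
Deadweight loss = 147.44.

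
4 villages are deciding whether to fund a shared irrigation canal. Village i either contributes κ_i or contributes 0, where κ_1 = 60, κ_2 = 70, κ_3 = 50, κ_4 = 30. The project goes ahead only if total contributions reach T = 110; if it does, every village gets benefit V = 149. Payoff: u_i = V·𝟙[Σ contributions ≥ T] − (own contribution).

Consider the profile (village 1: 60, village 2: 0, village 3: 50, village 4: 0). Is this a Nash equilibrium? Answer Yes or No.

Total = 110 ≥ 110: provided.
Village 1 (pledges 60, payoff 89): dropping to 0 → total 50, payoff 0. No gain.
Village 2 (pledges 0, payoff 149): pledging 70 → total 180, payoff 79. No gain.
Village 3 (pledges 50, payoff 99): dropping to 0 → total 60, payoff 0. No gain.
Village 4 (pledges 0, payoff 149): pledging 30 → total 140, payoff 119. No gain.

Yes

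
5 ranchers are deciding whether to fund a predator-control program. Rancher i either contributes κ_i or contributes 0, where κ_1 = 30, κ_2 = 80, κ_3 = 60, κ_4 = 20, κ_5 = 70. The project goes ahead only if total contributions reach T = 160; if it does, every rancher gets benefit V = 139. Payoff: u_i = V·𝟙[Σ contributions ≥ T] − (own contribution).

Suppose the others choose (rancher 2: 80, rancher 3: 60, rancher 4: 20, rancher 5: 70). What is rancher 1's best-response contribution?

0

Others' total = 230 ≥ 160; contributing adds cost 30 for no extra benefit.
Best response: 0.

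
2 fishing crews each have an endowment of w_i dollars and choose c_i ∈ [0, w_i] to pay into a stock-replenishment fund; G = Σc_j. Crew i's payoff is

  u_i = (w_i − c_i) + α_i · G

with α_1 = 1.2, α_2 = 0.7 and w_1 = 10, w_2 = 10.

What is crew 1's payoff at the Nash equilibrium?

12

∂u_i/∂c_i = α_i − 1, so crew i contributes w_i if α_i > 1, else 0.
α_i > 1 for i ∈ {1}; NE contributions (10, 0), G = 10.
u_1 = (10 − 10) + 1.2·10 = 12.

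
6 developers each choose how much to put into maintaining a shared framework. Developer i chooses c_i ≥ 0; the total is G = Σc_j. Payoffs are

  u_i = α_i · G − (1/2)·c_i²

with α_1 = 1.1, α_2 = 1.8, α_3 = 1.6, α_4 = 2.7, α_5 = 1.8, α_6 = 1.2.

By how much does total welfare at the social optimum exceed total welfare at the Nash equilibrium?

217.57

Developer i's FOC: ∂u_i/∂c_i = α_i − c_i = 0, so c_i* = α_i.
NE contributions = (1.1, 1.8, 1.6, 2.7, 1.8, 1.2); G = 10.2.
W^NE = (Σα)·G − ½Σα_i² = 10.2² − ½·18.98 = 94.55.
Planner sets c_i = Σα_j = 10.2 for every i, so G^SO = 6·10.2 = 61.2.
W^SO = (Σα)·G^SO − ½·6·(Σα)² = (6/2)·10.2² = 312.12.
Deadweight loss = W^SO − W^NE = 217.57.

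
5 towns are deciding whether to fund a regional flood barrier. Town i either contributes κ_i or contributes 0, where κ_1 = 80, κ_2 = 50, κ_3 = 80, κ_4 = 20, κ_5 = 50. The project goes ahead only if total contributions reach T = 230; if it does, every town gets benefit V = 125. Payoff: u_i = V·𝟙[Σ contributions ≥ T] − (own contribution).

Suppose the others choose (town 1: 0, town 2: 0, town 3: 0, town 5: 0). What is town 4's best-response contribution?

Others' total = 0. Even contributing 20 gives 20 < 230: no benefit either way.
Best response: 0.

0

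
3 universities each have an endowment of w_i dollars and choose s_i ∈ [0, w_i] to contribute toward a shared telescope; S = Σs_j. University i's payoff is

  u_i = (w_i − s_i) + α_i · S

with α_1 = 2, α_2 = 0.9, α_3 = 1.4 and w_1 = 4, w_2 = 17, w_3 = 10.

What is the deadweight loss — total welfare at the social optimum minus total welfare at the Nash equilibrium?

56.1

∂u_i/∂s_i = α_i − 1, so university i contributes w_i if α_i > 1, else 0.
α_i > 1 for i ∈ {1, 3}; NE contributions (4, 0, 10), S = 14.
W^NE = Σw_i − S^NE + (Σα_i)·S^NE = 31 + 3.3·14 = 77.2.
Planner: ∂(Σu_j)/∂s_i = Σα_j − 1 = 3.3 > 0, so everyone contributes w_i; S^SO = 31, W^SO = 31 + 3.3·31 = 133.3.
Deadweight loss = 56.1.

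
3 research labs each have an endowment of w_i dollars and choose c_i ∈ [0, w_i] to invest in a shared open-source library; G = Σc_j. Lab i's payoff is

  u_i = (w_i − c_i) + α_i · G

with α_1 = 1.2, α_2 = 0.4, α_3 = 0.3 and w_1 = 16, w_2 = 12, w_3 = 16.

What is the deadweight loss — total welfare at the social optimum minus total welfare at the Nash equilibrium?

25.2

∂u_i/∂c_i = α_i − 1, so lab i contributes w_i if α_i > 1, else 0.
α_i > 1 for i ∈ {1}; NE contributions (16, 0, 0), G = 16.
W^NE = Σw_i − G^NE + (Σα_i)·G^NE = 44 + 0.9·16 = 58.4.
Planner: ∂(Σu_j)/∂c_i = Σα_j − 1 = 0.9 > 0, so everyone contributes w_i; G^SO = 44, W^SO = 44 + 0.9·44 = 83.6.
Deadweight loss = 25.2.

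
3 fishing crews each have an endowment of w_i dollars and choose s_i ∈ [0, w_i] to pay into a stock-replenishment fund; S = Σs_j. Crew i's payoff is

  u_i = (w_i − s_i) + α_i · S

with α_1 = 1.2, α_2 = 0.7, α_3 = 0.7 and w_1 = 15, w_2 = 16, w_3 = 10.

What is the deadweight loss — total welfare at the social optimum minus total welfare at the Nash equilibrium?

∂u_i/∂s_i = α_i − 1, so crew i contributes w_i if α_i > 1, else 0.
α_i > 1 for i ∈ {1}; NE contributions (15, 0, 0), S = 15.
W^NE = Σw_i − S^NE + (Σα_i)·S^NE = 41 + 1.6·15 = 65.
Planner: ∂(Σu_j)/∂s_i = Σα_j − 1 = 1.6 > 0, so everyone contributes w_i; S^SO = 41, W^SO = 41 + 1.6·41 = 106.6.
Deadweight loss = 41.6.

41.6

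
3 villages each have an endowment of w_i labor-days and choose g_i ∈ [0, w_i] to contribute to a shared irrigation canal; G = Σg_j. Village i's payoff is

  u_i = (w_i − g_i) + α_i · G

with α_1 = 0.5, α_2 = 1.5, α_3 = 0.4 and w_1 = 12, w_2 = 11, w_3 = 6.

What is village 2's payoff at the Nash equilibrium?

∂u_i/∂g_i = α_i − 1, so village i contributes w_i if α_i > 1, else 0.
α_i > 1 for i ∈ {2}; NE contributions (0, 11, 0), G = 11.
u_2 = (11 − 11) + 1.5·11 = 16.5.

16.5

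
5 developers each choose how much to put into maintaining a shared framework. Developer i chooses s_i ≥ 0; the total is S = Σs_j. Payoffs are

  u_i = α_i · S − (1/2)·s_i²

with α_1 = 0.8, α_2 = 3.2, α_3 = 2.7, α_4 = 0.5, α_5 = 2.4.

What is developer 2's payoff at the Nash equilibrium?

Developer i's FOC: ∂u_i/∂s_i = α_i − s_i = 0, so s_i* = α_i.
NE contributions = (0.8, 3.2, 2.7, 0.5, 2.4); S = 9.6.
u_2 = α_2·S − ½·(s_2)² = 3.2·9.6 − ½·3.2² = 25.6.

25.6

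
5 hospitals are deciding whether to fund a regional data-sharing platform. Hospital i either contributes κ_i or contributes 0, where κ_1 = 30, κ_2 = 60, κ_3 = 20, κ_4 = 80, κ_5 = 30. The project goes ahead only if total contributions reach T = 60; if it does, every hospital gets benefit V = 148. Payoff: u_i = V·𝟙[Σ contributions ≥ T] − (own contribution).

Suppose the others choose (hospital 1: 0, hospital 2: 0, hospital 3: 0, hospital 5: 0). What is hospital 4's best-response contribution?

Others' total = 0. Contributing 80 brings total to 80 ≥ 60: gain V − κ_4 = 68.
Best response: 80.

80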